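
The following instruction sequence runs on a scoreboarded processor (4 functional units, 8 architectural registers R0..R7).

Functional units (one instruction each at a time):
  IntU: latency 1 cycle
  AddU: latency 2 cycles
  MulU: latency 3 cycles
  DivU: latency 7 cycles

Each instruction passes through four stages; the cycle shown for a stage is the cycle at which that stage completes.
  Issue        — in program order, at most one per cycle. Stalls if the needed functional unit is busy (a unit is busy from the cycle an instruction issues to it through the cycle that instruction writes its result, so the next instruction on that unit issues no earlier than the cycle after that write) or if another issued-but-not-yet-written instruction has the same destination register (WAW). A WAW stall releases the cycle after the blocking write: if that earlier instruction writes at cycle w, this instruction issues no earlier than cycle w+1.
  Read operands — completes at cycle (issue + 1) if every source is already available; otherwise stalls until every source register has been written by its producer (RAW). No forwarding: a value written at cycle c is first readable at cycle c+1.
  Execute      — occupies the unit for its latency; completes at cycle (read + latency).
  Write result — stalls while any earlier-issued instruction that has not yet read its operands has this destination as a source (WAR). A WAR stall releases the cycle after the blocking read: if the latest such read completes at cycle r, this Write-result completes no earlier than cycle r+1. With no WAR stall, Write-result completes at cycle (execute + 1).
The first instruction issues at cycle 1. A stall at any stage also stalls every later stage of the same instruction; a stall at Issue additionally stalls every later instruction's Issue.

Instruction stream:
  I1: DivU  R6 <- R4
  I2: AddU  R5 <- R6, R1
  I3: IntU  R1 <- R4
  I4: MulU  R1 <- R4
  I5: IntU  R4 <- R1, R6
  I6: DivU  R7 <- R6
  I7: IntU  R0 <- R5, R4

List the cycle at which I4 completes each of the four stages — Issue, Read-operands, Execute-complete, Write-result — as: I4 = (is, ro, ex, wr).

I4 = (13, 14, 17, 18)

I1: IS=1 RO=2 EX=9 WR=10
I2: IS=2 RO=11 EX=13 WR=14  [RAW R6: wait I1 write@10]
I3: IS=3 RO=4 EX=5 WR=12  [WAR R1: wait I2 read@11]
I4: IS=13 RO=14 EX=17 WR=18  [WAW R1: wait I3 write@12]
I5: IS=14 RO=19 EX=20 WR=21  [RAW R1: wait I4 write@18]
I6: IS=15 RO=16 EX=23 WR=24
I7: IS=22 RO=23 EX=24 WR=25  [struct: IntU busy until I5 writes@21]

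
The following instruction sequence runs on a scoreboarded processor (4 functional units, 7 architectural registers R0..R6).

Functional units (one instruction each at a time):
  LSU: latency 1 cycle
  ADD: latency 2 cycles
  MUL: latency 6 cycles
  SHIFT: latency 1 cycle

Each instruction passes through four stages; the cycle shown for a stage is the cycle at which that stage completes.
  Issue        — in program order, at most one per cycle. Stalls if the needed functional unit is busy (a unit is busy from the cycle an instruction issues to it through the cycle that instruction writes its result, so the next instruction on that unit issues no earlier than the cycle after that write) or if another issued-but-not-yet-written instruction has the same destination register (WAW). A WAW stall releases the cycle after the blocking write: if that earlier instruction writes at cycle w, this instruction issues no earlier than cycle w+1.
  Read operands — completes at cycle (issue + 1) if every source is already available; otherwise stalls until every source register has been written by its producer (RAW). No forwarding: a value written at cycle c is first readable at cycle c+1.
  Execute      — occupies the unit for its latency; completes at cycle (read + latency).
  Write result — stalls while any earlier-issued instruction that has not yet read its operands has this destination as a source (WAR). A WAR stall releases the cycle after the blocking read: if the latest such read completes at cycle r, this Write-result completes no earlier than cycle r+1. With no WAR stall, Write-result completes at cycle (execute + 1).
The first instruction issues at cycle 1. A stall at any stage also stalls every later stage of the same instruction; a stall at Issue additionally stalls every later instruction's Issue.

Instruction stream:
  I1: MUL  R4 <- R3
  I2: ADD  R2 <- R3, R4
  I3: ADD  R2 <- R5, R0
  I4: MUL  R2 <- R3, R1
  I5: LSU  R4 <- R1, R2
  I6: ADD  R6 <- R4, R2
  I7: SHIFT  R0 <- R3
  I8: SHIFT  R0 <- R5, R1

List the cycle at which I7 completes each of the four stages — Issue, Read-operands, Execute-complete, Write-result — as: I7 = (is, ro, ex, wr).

I1 -> (1, 2, 8, 9)
I2 -> (2, 10, 12, 13)  // RAW R4: wait I1 write@9
I3 -> (14, 15, 17, 18)  // struct: ADD busy until I2 writes@13
I4 -> (19, 20, 26, 27)  // WAW R2: wait I3 write@18
I5 -> (20, 28, 29, 30)  // RAW R2: wait I4 write@27
I6 -> (21, 31, 33, 34)  // RAW R4: wait I5 write@30
I7 -> (22, 23, 24, 25)
I8 -> (26, 27, 28, 29)  // struct: SHIFT busy until I7 writes@25

I7 = (22, 23, 24, 25)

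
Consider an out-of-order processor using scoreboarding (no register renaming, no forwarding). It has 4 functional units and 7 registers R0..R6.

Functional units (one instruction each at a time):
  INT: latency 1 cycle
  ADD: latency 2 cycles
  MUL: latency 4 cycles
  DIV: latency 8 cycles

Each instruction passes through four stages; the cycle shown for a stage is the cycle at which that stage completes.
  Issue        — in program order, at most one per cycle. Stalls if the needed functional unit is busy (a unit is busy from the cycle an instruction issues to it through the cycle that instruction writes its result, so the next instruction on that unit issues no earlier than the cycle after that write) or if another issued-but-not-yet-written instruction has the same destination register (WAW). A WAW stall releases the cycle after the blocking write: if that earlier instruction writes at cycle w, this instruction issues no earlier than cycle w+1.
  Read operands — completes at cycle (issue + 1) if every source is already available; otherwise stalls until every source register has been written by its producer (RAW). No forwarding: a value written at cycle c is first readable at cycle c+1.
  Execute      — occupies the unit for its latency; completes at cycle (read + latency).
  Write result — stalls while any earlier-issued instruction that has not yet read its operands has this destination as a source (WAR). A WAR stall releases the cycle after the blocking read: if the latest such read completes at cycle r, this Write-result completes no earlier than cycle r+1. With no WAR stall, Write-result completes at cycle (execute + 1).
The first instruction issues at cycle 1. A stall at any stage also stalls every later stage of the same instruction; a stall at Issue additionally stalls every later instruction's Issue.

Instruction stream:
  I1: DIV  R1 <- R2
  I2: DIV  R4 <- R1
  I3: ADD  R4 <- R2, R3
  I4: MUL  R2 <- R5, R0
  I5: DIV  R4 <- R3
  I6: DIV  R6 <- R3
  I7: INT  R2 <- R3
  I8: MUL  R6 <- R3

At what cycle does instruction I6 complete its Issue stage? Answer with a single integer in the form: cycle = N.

I1  is:1  ro:2  ex:10  wr:11
I2  is:12  ro:13  ex:21  wr:22  — struct: DIV busy until I1 writes@11
I3  is:23  ro:24  ex:26  wr:27  — WAW R4: wait I2 write@22
I4  is:24  ro:25  ex:29  wr:30
I5  is:28  ro:29  ex:37  wr:38  — WAW R4: wait I3 write@27
I6  is:39  ro:40  ex:48  wr:49  — struct: DIV busy until I5 writes@38
I7  is:40  ro:41  ex:42  wr:43
I8  is:50  ro:51  ex:55  wr:56  — WAW R6: wait I6 write@49

cycle = 39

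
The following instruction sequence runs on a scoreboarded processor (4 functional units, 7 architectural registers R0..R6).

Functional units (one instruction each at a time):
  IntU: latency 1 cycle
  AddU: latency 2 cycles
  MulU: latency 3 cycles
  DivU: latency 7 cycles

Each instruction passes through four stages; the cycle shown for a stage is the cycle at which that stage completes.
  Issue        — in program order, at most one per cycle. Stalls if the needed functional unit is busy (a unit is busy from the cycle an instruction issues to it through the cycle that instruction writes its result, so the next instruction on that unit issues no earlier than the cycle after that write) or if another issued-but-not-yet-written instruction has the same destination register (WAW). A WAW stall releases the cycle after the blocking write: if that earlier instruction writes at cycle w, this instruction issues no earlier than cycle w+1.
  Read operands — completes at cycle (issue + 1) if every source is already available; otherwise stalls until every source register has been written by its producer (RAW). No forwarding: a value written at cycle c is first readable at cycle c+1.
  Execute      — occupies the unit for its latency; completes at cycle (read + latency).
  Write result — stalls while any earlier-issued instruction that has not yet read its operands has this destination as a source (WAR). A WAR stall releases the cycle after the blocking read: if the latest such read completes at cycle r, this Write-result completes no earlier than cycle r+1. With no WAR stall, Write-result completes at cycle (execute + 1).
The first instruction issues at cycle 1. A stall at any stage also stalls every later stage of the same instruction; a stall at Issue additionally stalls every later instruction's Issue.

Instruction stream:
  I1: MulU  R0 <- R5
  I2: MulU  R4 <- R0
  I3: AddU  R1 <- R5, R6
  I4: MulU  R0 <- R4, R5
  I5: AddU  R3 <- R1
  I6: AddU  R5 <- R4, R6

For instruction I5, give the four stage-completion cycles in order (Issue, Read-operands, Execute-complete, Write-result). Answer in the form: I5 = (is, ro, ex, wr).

I1  is:1  ro:2  ex:5  wr:6
I2  is:7  ro:8  ex:11  wr:12  — struct: MulU busy until I1 writes@6
I3  is:8  ro:9  ex:11  wr:12
I4  is:13  ro:14  ex:17  wr:18  — struct: MulU busy until I2 writes@12
I5  is:14  ro:15  ex:17  wr:18
I6  is:19  ro:20  ex:22  wr:23  — struct: AddU busy until I5 writes@18

I5 = (14, 15, 17, 18)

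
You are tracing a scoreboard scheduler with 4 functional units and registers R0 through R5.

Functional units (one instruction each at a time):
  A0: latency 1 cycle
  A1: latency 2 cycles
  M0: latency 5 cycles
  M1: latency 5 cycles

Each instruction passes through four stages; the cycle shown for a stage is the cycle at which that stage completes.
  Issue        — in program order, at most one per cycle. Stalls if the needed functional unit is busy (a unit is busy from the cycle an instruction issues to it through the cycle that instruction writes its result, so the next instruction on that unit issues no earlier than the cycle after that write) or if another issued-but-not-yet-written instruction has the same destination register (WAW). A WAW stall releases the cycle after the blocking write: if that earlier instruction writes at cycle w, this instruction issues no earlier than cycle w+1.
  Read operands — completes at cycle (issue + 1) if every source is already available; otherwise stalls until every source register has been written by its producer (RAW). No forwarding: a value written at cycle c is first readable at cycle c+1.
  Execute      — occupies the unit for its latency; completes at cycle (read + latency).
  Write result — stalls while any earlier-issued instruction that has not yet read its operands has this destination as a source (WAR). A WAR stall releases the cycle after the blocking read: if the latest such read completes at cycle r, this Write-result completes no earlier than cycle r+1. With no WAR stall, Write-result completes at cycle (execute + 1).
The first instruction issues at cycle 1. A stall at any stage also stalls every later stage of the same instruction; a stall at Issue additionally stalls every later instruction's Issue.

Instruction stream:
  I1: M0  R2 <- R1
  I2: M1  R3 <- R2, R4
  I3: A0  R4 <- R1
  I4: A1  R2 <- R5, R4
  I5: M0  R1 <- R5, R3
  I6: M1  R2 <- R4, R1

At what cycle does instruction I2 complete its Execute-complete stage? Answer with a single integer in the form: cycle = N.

c1: issue I1 (M0)
c2: I1 read-ops | issue I2 (M1)
c3: issue I3 (A0)
c4: I3 read-ops
c5: I3 finished on A0
c7: I1 finished on M0
c8: I1→R2
c9: I2 read-ops | issue I4 (A1)
c10: I3→R4 | issue I5 (M0)
c11: I4 read-ops
c13: I4 finished on A1
c14: I2 finished on M1 | I4→R2
c15: I2→R3
c16: I5 read-ops | issue I6 (M1)
c21: I5 finished on M0
c22: I5→R1
c23: I6 read-ops
c28: I6 finished on M1
c29: I6→R2

cycle = 14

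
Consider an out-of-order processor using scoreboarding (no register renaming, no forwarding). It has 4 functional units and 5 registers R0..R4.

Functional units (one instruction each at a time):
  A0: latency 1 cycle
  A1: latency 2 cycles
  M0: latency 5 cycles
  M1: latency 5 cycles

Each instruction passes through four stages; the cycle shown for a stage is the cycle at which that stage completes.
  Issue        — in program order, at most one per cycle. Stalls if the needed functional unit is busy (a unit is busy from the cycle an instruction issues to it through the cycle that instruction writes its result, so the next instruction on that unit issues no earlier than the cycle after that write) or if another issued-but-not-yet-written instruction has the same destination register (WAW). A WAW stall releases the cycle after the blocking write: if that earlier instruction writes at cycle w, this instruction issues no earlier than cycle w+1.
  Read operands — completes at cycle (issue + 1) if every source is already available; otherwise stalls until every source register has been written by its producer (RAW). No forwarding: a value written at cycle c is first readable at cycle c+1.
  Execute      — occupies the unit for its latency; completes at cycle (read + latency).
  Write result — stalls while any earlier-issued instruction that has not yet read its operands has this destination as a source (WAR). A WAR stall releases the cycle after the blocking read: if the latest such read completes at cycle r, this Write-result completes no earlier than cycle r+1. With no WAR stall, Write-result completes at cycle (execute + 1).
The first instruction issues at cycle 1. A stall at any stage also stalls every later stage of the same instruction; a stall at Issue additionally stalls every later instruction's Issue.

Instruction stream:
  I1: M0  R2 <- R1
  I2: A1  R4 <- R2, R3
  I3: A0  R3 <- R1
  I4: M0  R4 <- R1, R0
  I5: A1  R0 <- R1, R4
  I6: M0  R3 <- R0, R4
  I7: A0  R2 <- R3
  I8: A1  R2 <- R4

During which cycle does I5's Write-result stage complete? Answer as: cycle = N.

cycle = 24

[I1] 1/2/7/8
[I2] 2/9/11/12  (RAW R2: wait I1 write@8)
[I3] 3/4/5/10  (WAR R3: wait I2 read@9)
[I4] 13/14/19/20  (WAW R4: wait I2 write@12)
[I5] 14/21/23/24  (RAW R4: wait I4 write@20)
[I6] 21/25/30/31  (struct: M0 busy until I4 writes@20; RAW R0: wait I5 write@24)
[I7] 22/32/33/34  (RAW R3: wait I6 write@31)
[I8] 35/36/38/39  (WAW R2: wait I7 write@34)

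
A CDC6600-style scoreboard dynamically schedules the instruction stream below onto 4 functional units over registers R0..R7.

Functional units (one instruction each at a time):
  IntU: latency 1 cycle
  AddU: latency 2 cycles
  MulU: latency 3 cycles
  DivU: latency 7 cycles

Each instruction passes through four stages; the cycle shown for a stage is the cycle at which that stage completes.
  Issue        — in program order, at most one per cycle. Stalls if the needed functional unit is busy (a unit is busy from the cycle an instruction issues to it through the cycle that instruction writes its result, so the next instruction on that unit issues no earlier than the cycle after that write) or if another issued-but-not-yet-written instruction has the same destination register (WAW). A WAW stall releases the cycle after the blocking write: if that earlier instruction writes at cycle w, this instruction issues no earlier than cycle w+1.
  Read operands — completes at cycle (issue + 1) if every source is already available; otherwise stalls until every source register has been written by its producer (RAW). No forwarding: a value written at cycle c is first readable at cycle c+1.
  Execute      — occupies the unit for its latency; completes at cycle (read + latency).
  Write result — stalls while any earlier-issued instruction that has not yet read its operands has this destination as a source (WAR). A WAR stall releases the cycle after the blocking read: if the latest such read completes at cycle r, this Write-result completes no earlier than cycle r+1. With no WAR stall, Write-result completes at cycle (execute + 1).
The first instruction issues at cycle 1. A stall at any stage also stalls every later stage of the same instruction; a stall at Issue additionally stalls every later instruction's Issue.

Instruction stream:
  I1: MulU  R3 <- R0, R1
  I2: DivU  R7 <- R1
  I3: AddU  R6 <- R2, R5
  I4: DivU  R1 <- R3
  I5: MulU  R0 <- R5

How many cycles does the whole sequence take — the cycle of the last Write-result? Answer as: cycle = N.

cycle = 21

[I1] 1/2/5/6
[I2] 2/3/10/11
[I3] 3/4/6/7
[I4] 12/13/20/21  (struct: DivU busy until I2 writes@11)
[I5] 13/14/17/18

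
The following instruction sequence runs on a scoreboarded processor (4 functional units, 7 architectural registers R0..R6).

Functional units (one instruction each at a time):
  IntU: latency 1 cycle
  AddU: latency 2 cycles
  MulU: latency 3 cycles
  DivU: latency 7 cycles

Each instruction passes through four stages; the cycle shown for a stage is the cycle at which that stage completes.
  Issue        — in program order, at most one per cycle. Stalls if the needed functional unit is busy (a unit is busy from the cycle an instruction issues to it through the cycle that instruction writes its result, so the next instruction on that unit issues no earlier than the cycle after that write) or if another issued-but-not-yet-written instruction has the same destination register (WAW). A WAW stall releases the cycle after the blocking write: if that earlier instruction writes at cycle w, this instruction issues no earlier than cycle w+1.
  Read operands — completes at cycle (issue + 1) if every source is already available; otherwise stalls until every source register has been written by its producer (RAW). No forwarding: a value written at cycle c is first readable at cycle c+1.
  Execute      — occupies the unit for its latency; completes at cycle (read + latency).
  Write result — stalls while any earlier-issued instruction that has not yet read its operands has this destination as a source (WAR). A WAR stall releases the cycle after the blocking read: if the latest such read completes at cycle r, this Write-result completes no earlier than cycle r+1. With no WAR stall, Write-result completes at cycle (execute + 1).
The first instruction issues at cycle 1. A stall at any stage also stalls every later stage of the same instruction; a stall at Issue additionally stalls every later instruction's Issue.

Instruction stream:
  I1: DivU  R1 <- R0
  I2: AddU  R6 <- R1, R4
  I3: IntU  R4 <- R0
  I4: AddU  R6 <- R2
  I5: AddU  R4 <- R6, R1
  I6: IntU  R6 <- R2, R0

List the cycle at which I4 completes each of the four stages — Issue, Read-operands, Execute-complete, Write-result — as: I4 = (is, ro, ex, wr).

I4 = (15, 16, 18, 19)

  I1 | 1 | 2 | 9 | 10
  I2 | 2 | 11 | 13 | 14   RAW R1: wait I1 write@10
  I3 | 3 | 4 | 5 | 12   WAR R4: wait I2 read@11
  I4 | 15 | 16 | 18 | 19   struct: AddU busy until I2 writes@14
  I5 | 20 | 21 | 23 | 24   struct: AddU busy until I4 writes@19
  I6 | 21 | 22 | 23 | 24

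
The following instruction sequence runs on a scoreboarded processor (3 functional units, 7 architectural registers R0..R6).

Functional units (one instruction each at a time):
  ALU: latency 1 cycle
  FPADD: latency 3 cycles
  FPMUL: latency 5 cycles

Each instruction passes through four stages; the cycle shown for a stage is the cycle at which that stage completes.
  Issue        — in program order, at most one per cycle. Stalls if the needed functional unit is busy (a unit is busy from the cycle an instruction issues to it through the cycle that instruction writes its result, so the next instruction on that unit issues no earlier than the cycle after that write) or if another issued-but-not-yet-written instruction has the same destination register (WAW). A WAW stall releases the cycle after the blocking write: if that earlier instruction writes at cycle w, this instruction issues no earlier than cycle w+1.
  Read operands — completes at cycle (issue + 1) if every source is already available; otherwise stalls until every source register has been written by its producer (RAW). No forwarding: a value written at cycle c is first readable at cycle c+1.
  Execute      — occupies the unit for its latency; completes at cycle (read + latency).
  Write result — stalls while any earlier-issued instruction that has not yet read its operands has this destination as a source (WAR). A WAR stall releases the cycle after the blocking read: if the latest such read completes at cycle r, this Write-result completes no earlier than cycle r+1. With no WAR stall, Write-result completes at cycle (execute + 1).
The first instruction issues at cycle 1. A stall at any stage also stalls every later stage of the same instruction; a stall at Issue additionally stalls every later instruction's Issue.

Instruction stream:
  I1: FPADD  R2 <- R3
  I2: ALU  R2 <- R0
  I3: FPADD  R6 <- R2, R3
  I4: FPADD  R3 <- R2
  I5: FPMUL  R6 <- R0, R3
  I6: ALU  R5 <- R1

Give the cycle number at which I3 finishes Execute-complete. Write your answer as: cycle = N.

I1 -> (1, 2, 5, 6)
I2 -> (7, 8, 9, 10)  // WAW R2: wait I1 write@6
I3 -> (8, 11, 14, 15)  // RAW R2: wait I2 write@10
I4 -> (16, 17, 20, 21)  // struct: FPADD busy until I3 writes@15
I5 -> (17, 22, 27, 28)  // RAW R3: wait I4 write@21
I6 -> (18, 19, 20, 21)

cycle = 14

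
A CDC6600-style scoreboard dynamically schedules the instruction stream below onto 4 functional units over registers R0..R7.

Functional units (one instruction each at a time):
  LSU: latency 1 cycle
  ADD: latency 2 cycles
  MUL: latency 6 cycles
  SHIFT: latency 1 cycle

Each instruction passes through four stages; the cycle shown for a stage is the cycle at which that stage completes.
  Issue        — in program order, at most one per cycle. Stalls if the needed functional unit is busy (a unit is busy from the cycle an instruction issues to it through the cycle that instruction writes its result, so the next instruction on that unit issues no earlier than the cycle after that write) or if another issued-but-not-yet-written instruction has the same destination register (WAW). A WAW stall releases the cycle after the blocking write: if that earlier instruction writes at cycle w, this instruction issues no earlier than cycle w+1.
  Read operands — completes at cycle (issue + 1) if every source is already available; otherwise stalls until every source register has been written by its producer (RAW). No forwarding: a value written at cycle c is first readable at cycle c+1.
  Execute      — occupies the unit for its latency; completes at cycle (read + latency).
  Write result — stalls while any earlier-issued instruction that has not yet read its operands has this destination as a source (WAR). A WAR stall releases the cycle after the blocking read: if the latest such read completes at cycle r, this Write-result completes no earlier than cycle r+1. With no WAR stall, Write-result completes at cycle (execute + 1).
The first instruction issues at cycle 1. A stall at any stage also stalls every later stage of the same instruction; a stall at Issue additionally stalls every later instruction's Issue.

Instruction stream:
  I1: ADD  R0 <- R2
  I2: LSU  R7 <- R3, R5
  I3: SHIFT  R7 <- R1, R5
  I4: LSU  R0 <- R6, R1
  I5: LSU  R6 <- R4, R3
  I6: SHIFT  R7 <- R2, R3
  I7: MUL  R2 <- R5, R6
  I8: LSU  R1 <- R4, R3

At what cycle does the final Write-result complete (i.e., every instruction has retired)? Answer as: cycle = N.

cycle 1: issue I1 (ADD)
cycle 2: I1 read-ops, issue I2 (LSU)
cycle 3: I2 read-ops
cycle 4: I1 finished on ADD, I2 finished on LSU
cycle 5: I1→R0, I2→R7
cycle 6: issue I3 (SHIFT)
cycle 7: I3 read-ops, issue I4 (LSU)
cycle 8: I3 finished on SHIFT, I4 read-ops
cycle 9: I3→R7, I4 finished on LSU
cycle 10: I4→R0
cycle 11: issue I5 (LSU)
cycle 12: I5 read-ops, issue I6 (SHIFT)
cycle 13: I5 finished on LSU, I6 read-ops, issue I7 (MUL)
cycle 14: I5→R6, I6 finished on SHIFT
cycle 15: I6→R7, I7 read-ops, issue I8 (LSU)
cycle 16: I8 read-ops
cycle 17: I8 finished on LSU
cycle 18: I8→R1
cycle 21: I7 finished on MUL
cycle 22: I7→R2

cycle = 22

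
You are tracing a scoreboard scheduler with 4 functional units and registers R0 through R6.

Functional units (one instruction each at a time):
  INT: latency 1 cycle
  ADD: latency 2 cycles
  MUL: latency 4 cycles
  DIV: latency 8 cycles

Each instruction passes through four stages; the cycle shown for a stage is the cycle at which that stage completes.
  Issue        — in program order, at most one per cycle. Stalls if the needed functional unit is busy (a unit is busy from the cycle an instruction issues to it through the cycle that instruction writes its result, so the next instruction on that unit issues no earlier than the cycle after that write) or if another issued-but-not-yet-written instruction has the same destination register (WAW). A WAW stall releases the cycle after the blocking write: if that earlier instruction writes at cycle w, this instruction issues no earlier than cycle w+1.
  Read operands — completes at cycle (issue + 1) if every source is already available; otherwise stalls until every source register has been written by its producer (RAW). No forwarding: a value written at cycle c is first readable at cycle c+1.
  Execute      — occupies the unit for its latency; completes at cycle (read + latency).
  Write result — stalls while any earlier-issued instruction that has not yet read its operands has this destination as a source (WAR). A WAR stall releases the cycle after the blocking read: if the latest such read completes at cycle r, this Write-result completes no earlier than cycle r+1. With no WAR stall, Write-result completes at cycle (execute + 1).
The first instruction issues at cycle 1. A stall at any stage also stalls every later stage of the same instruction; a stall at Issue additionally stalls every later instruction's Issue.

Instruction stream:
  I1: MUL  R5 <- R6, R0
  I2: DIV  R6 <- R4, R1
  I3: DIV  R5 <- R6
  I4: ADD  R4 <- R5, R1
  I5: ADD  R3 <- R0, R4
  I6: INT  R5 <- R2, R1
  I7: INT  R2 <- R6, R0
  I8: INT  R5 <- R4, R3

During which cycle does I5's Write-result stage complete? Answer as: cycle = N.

cycle = 32

I1 -> (1, 2, 6, 7)
I2 -> (2, 3, 11, 12)
I3 -> (13, 14, 22, 23)  // struct: DIV busy until I2 writes@12
I4 -> (14, 24, 26, 27)  // RAW R5: wait I3 write@23
I5 -> (28, 29, 31, 32)  // struct: ADD busy until I4 writes@27
I6 -> (29, 30, 31, 32)
I7 -> (33, 34, 35, 36)  // struct: INT busy until I6 writes@32
I8 -> (37, 38, 39, 40)  // struct: INT busy until I7 writes@36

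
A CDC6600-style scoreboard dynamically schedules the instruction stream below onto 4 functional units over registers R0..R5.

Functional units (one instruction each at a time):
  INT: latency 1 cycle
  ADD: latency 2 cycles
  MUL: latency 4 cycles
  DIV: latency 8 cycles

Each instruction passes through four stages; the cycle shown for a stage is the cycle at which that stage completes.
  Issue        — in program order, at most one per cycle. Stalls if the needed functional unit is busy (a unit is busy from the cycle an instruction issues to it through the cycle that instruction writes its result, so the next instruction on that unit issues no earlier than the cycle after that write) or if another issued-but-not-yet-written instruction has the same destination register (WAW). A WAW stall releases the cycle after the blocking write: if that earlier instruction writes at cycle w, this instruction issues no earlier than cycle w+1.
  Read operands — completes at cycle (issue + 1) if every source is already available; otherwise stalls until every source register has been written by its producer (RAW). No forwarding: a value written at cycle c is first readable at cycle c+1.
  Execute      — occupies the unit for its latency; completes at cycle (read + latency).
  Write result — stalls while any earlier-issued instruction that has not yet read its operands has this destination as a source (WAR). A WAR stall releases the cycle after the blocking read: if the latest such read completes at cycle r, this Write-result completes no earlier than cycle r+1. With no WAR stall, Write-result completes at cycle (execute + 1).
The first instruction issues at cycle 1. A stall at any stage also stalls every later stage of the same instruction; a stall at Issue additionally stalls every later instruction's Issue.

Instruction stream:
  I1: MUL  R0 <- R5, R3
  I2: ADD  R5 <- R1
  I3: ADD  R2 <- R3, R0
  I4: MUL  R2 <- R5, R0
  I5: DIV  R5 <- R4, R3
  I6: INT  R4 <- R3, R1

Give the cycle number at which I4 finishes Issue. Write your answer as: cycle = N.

cycle 1: issue I1 (MUL)
cycle 2: I1 read-ops | issue I2 (ADD)
cycle 3: I2 read-ops
cycle 5: I2 finished on ADD
cycle 6: I1 finished on MUL | I2→R5
cycle 7: I1→R0 | issue I3 (ADD)
cycle 8: I3 read-ops
cycle 10: I3 finished on ADD
cycle 11: I3→R2
cycle 12: issue I4 (MUL)
cycle 13: I4 read-ops | issue I5 (DIV)
cycle 14: I5 read-ops | issue I6 (INT)
cycle 15: I6 read-ops
cycle 16: I6 finished on INT
cycle 17: I4 finished on MUL | I6→R4
cycle 18: I4→R2
cycle 22: I5 finished on DIV
cycle 23: I5→R5

cycle = 12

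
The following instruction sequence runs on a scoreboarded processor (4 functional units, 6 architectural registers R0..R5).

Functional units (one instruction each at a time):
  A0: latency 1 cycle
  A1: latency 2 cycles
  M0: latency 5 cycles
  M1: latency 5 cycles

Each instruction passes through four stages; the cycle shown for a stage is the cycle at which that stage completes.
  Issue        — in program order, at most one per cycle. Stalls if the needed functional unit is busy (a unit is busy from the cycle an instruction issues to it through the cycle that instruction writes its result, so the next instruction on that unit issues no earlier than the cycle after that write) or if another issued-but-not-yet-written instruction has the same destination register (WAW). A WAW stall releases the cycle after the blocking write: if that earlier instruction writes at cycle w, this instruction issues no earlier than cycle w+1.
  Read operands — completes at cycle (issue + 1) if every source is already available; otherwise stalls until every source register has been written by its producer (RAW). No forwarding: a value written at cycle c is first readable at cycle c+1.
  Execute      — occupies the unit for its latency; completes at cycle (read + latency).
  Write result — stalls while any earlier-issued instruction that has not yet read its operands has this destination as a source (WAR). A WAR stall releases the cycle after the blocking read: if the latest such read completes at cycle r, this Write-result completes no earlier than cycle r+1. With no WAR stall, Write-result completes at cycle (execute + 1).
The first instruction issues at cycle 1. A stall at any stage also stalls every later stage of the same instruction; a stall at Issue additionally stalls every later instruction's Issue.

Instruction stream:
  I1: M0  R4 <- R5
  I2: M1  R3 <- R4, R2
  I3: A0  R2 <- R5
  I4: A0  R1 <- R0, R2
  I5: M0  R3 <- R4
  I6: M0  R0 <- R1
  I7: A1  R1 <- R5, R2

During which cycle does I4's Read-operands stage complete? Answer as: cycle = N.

cycle = 12

c1: I1 issues→M0
c2: I1 reads; I2 issues→M1
c3: I3 issues→A0
c4: I3 reads
c5: I3 exec-done
c7: I1 exec-done
c8: I1 writes R4
c9: I2 reads
c10: I3 writes R2
c11: I4 issues→A0
c12: I4 reads
c13: I4 exec-done
c14: I2 exec-done; I4 writes R1
c15: I2 writes R3
c16: I5 issues→M0
c17: I5 reads
c22: I5 exec-done
c23: I5 writes R3
c24: I6 issues→M0
c25: I6 reads; I7 issues→A1
c26: I7 reads
c28: I7 exec-done
c29: I7 writes R1
c30: I6 exec-done
c31: I6 writes R0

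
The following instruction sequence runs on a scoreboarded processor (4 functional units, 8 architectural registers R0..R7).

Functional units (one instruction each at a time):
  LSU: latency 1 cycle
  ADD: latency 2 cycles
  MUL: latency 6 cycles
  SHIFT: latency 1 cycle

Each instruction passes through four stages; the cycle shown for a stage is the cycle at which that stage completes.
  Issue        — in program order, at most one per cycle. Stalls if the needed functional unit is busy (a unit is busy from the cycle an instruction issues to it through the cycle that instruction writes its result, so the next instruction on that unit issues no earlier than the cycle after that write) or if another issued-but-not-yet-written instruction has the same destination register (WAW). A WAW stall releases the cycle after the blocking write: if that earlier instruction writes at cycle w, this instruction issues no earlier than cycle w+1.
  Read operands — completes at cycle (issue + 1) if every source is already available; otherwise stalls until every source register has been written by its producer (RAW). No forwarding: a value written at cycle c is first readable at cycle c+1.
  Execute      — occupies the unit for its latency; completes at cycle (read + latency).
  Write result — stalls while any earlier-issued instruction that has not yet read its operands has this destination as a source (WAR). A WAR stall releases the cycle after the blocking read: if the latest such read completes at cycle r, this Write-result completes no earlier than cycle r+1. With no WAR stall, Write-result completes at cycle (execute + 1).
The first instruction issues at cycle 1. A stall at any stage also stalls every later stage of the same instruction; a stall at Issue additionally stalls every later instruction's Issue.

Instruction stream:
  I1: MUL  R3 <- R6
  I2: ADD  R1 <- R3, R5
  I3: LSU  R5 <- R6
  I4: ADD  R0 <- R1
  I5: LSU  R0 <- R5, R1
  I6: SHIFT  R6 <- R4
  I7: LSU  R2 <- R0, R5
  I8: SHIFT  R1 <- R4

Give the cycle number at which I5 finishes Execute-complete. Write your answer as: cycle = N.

cycle = 21

c1: I1 dispatched to MUL
c2: I1 operands ready, I2 dispatched to ADD
c3: I3 dispatched to LSU
c4: I3 operands ready
c5: I3 complete
c8: I1 complete
c9: R3←I1
c10: I2 operands ready
c11: R5←I3
c12: I2 complete
c13: R1←I2
c14: I4 dispatched to ADD
c15: I4 operands ready
c17: I4 complete
c18: R0←I4
c19: I5 dispatched to LSU
c20: I5 operands ready, I6 dispatched to SHIFT
c21: I5 complete, I6 operands ready
c22: R0←I5, I6 complete
c23: R6←I6, I7 dispatched to LSU
c24: I7 operands ready, I8 dispatched to SHIFT
c25: I7 complete, I8 operands ready
c26: R2←I7, I8 complete
c27: R1←I8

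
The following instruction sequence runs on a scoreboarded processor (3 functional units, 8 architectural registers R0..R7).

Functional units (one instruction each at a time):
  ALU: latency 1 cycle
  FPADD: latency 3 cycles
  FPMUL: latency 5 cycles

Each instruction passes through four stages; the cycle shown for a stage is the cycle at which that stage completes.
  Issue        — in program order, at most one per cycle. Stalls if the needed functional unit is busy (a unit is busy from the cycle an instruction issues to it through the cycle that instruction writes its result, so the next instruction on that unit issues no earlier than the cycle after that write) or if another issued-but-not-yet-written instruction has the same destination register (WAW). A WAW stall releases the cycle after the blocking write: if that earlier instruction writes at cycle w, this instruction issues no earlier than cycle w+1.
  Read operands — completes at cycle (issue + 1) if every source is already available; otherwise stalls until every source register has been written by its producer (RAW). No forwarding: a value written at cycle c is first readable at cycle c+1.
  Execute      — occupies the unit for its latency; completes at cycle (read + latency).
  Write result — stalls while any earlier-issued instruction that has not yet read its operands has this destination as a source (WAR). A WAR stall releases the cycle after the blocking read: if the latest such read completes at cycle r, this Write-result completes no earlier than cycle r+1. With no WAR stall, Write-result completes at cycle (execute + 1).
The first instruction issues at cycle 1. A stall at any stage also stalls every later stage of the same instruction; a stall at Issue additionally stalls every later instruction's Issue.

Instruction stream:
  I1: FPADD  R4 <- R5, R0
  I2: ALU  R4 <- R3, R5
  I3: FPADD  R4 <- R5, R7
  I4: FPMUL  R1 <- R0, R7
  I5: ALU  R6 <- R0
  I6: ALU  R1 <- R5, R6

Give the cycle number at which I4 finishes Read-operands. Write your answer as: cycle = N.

c1: I1→FPADD
c2: I1 RO
c5: I1 EX
c6: I1 WR R4
c7: I2→ALU
c8: I2 RO
c9: I2 EX
c10: I2 WR R4
c11: I3→FPADD
c12: I3 RO · I4→FPMUL
c13: I4 RO · I5→ALU
c14: I5 RO
c15: I3 EX · I5 EX
c16: I3 WR R4 · I5 WR R6
c18: I4 EX
c19: I4 WR R1
c20: I6→ALU
c21: I6 RO
c22: I6 EX
c23: I6 WR R1

cycle = 13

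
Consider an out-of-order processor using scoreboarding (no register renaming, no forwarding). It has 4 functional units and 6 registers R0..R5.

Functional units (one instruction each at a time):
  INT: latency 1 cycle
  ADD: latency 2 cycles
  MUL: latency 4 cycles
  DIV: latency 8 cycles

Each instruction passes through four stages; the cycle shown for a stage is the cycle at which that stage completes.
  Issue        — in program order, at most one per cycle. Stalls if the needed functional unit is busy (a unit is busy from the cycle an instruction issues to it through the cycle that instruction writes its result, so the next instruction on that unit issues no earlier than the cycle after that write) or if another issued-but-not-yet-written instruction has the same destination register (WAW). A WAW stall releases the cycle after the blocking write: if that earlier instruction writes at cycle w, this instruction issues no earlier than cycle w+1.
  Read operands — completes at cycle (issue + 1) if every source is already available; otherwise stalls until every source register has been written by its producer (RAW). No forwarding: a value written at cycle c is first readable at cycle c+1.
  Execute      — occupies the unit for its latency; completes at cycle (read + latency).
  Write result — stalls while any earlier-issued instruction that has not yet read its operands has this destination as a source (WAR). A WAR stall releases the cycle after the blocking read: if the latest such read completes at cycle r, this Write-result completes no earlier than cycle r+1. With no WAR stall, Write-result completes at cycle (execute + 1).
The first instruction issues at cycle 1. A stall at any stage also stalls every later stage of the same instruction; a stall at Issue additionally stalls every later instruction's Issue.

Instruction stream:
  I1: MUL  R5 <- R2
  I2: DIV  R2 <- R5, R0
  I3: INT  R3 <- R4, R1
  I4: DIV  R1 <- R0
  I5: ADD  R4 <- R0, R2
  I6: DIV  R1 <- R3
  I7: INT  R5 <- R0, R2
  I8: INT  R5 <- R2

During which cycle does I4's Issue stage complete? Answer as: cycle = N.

[1] I1→MUL
[2] I1 RO, I2→DIV
[3] I3→INT
[4] I3 RO
[5] I3 EX
[6] I1 EX, I3 WR R3
[7] I1 WR R5
[8] I2 RO
[16] I2 EX
[17] I2 WR R2
[18] I4→DIV
[19] I4 RO, I5→ADD
[20] I5 RO
[22] I5 EX
[23] I5 WR R4
[27] I4 EX
[28] I4 WR R1
[29] I6→DIV
[30] I6 RO, I7→INT
[31] I7 RO
[32] I7 EX
[33] I7 WR R5
[34] I8→INT
[35] I8 RO
[36] I8 EX
[37] I8 WR R5
[38] I6 EX
[39] I6 WR R1

cycle = 18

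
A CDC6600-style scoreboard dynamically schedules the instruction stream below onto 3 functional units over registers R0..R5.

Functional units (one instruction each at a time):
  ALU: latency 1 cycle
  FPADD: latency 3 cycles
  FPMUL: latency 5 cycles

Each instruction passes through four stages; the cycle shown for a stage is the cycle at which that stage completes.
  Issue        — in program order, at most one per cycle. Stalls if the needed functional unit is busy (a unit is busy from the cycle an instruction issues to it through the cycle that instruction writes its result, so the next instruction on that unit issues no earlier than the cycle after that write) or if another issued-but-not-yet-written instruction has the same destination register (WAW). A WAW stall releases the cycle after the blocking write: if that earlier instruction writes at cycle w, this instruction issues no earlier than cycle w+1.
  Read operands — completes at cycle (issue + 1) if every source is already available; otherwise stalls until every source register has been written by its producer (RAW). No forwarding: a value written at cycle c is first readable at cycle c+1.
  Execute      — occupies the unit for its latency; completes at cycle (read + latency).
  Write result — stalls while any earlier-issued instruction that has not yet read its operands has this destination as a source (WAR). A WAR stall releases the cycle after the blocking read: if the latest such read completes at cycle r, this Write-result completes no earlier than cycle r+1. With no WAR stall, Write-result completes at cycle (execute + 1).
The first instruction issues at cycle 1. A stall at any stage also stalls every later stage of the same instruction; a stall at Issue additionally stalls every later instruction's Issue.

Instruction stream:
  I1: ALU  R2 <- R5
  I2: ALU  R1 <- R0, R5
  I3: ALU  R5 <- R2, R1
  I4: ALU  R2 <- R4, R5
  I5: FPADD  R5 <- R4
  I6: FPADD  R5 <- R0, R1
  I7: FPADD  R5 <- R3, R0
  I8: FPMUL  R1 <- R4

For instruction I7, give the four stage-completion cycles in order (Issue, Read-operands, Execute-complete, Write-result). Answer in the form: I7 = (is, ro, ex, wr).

I7 = (26, 27, 30, 31)

[I1] 1/2/3/4
[I2] 5/6/7/8  (struct: ALU busy until I1 writes@4)
[I3] 9/10/11/12  (struct: ALU busy until I2 writes@8)
[I4] 13/14/15/16  (struct: ALU busy until I3 writes@12)
[I5] 14/15/18/19
[I6] 20/21/24/25  (struct: FPADD busy until I5 writes@19)
[I7] 26/27/30/31  (struct: FPADD busy until I6 writes@25)
[I8] 27/28/33/34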